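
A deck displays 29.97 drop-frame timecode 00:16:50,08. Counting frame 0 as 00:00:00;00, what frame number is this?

30278

As if non-drop at 30 labels/s: (0 × 3600 + 16 × 60 + 50) × 30 + 8 = 30308.
Minute boundaries passed: 16; those not divisible by 10: 16 − 1 = 15; dropped labels = 2 × 15 = 30.
Actual frame index = 30308 − 30 = 30278.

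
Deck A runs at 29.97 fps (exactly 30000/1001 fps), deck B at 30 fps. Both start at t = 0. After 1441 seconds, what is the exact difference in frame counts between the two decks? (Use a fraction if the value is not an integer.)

3930/91 frames

A emits 30000/1001 × 1441 = 3930000/91 frames; B emits 30 × 1441 = 43230.
Difference = 3930/91 frames (≈ 43.1868); B is ahead of A.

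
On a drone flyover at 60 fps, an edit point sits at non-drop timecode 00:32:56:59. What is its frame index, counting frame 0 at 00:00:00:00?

frame 118619

Total seconds to the label: (0 × 3600 + 32 × 60 + 56) = 1976.
Frame index = 1976 × 60 + 59 = 118619.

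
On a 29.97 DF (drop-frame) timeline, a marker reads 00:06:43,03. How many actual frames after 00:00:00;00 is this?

12081

Complete 10-minute blocks: 0, each 17982 frames → 0.
Remaining 6 whole minutes in the current block: 1800 + 5 × 1798 = 10790 frames.
Within the current minute: 43 × 30 + 3 − 2 = 1291 (labels ;00/;01 skipped at this minute). Total = 0 + 10790 + 1291 = 12081.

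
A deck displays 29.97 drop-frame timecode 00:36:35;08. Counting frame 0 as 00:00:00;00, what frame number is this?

As if non-drop at 30 labels/s: (0 × 3600 + 36 × 60 + 35) × 30 + 8 = 65858.
Minute boundaries passed: 36; those not divisible by 10: 36 − 3 = 33; dropped labels = 2 × 33 = 66.
Actual frame index = 65858 − 66 = 65792.

65792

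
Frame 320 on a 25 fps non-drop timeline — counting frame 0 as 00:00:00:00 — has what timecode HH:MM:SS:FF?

00:00:12:20

320 ÷ 25 = 12 full seconds, remainder 20 frames.
12 s = 0 h 0 min 12 s.
Timecode: 00:00:12:20.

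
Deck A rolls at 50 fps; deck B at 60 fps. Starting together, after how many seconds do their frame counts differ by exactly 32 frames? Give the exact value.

The gap grows by |60 − 50| = 10 frames per second.
Time for a 32-frame gap: 32 ÷ (10) = 3.2 s.

3.2 seconds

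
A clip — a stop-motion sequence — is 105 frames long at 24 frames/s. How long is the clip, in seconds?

4.375 seconds

Running time = 105 / (24) = 4.375 s.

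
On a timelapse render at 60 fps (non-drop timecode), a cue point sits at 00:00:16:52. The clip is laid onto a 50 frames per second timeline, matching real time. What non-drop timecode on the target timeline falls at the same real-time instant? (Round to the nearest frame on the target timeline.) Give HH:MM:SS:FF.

Source frame index: (0×3600 + 0×60 + 16) × 60 + 52 = 1012.
Real time: 1012 / (60) = 253/15 s.
Target frame: (253/15) × (50) = 2530/3 ≈ 843.333 → 843.
At 50 labels/s: frame 843 → 00:00:16:43.

00:00:16:43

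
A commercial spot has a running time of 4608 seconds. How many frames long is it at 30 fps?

Frames = 4608 × 30 = 138240.

138240 frames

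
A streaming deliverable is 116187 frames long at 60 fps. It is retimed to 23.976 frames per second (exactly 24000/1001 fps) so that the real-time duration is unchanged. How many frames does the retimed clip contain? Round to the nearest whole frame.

46428 frames

Frames at target rate = 116187 × (24000/1001) / (60) = 46474800/1001 ≈ 46428.372.
Nearest whole frame: 46428.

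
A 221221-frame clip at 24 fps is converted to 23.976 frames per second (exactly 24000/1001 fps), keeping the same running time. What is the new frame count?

Target frames = source frames × (target rate / source rate) = 221221 × (24000/1001)/(24) = 221221 × 1000/1001 = 221000.

221000 frames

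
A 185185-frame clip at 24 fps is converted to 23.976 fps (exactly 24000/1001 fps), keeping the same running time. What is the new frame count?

Target frames = source frames × (target rate / source rate) = 185185 × (24000/1001)/(24) = 185185 × 1000/1001 = 185000.

185000 frames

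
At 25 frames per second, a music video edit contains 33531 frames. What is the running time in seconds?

1341.24 seconds

Running time = 33531 / (25) = 1341.24 s.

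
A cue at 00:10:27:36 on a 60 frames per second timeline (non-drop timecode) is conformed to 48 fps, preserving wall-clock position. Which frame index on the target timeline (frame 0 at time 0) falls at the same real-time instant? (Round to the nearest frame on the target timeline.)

Source frame index: (0×3600 + 10×60 + 27) × 60 + 36 = 37656.
Real time: 37656 / (60) = 3138/5 s.
Target frame: (3138/5) × (48) = 150624/5 ≈ 30124.800 → 30125.

frame 30125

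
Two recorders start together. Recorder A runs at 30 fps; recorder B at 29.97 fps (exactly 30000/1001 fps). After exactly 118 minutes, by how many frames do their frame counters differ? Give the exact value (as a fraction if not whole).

118 min = 7080 s.
A emits 30 × 7080 = 212400 frames; B emits 30000/1001 × 7080 = 212400000/1001.
Difference = 212400/1001 frames (≈ 212.1878); B is behind A.

212400/1001 frames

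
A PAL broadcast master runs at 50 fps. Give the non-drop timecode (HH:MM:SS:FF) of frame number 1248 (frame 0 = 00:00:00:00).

00:00:24:48

1248 ÷ 50 = 24 full seconds, remainder 48 frames.
24 s = 0 h 0 min 24 s.
Timecode: 00:00:24:48.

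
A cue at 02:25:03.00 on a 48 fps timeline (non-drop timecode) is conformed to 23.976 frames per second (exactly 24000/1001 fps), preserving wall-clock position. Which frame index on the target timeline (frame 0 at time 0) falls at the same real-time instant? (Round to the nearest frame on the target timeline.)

Source frame index: (2×3600 + 25×60 + 3) × 48 + 0 = 417744.
Real time: 417744 / (48) = 8703 s.
Target frame: (8703) × (24000/1001) = 208872000/1001 ≈ 208663.337 → 208663.

frame 208663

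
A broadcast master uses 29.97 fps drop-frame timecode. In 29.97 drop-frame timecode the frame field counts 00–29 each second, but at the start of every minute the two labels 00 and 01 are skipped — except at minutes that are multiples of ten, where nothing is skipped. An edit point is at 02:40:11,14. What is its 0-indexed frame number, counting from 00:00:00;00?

288056

As if non-drop at 30 labels/s: (2 × 3600 + 40 × 60 + 11) × 30 + 14 = 288344.
Minute boundaries passed: 160; those not divisible by 10: 160 − 16 = 144; dropped labels = 2 × 144 = 288.
Actual frame index = 288344 − 288 = 288056.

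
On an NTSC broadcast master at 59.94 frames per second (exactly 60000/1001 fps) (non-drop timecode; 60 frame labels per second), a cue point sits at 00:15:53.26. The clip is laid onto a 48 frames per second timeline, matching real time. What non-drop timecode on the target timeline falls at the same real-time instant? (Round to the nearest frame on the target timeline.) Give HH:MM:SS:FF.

Source frame index: (0×3600 + 15×60 + 53) × 60 + 26 = 57206.
Real time: 57206 / (60000/1001) = 28631603/30000 s.
Target frame: (28631603/30000) × (48) = 28631603/625 ≈ 45810.565 → 45811.
At 48 labels/s: frame 45811 → 00:15:54:19.

00:15:54:19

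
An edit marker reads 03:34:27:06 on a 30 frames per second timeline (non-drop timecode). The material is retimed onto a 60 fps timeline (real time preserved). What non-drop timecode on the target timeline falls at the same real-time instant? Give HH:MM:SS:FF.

03:34:27:12

Source frame index: (3×3600 + 34×60 + 27) × 30 + 6 = 386016.
Real time: 386016 / (30) = 64336/5 s.
Target frame: (64336/5) × (60) = 772032.
At 60 labels/s: frame 772032 → 03:34:27:12.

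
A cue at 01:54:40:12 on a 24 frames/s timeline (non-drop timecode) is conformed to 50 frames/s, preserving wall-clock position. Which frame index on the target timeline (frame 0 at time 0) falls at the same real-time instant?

Source frame index: (1×3600 + 54×60 + 40) × 24 + 12 = 165132.
Real time: 165132 / (24) = 13761/2 s.
Target frame: (13761/2) × (50) = 344025.

frame 344025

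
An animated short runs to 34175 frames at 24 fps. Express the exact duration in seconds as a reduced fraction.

34175/24 seconds

Running time = 34175 ÷ (24) = 34175 × 1/24 = 34175/24 s.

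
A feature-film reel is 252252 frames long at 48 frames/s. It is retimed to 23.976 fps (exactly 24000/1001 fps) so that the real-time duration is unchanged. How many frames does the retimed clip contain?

126000 frames

Target frames = source frames × (target rate / source rate) = 252252 × (24000/1001)/(48) = 252252 × 500/1001 = 126000.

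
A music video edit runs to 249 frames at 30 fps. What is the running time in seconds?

8.3 seconds

Running time = 249 / (30) = 8.3 s.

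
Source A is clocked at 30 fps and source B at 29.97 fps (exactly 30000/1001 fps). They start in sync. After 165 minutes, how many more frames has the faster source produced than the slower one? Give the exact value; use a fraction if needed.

27000/91 frames

165 min = 9900 s.
A emits 30 × 9900 = 297000 frames; B emits 30000/1001 × 9900 = 27000000/91.
Difference = 27000/91 frames (≈ 296.7033); B is behind A.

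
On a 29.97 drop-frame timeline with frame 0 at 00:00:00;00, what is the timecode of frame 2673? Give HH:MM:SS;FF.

00:01:29;05

Each 10-minute DF block holds 10 × 60 × 30 − 9 × 2 = 17982 frames. 2673 ÷ 17982 → 0 full blocks, remainder 2673.
Within the partial block the first minute is 1800 frames and each further minute 1798, so 1 further minute boundary passed. Total skipped labels = 18 × 0 + 2 × 1 = 2.
Non-drop label index = 2673 + 2 = 2675; at 30 labels/s that is 00:01:29:05, i.e. DF 00:01:29;05.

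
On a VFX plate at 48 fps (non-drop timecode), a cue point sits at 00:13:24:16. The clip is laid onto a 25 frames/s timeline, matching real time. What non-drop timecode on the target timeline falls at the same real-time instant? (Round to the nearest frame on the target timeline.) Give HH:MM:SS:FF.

00:13:24:08

Source frame index: (0×3600 + 13×60 + 24) × 48 + 16 = 38608.
Real time: 38608 / (48) = 2413/3 s.
Target frame: (2413/3) × (25) = 60325/3 ≈ 20108.333 → 20108.
At 25 labels/s: frame 20108 → 00:13:24:08.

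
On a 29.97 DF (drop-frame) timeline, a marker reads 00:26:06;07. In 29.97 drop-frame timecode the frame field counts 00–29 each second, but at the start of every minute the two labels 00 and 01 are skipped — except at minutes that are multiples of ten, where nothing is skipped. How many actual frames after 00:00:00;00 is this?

Complete 10-minute blocks: 2, each 17982 frames → 35964.
Remaining 6 whole minutes in the current block: 1800 + 5 × 1798 = 10790 frames.
Within the current minute: 6 × 30 + 7 − 2 = 185 (labels ;00/;01 skipped at this minute). Total = 35964 + 10790 + 185 = 46939.

46939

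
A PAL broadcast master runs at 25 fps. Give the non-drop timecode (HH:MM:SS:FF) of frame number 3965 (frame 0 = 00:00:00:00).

3965 ÷ 25 = 158 full seconds, remainder 15 frames.
158 s = 0 h 2 min 38 s.
Timecode: 00:02:38:15.

00:02:38:15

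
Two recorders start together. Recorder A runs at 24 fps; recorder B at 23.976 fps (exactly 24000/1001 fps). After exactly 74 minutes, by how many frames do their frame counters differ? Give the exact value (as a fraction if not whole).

106560/1001 frames

74 min = 4440 s.
A emits 24 × 4440 = 106560 frames; B emits 24000/1001 × 4440 = 106560000/1001.
Difference = 106560/1001 frames (≈ 106.4535); B is behind A.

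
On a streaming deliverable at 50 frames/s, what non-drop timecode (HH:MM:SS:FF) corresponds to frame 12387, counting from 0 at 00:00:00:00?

12387 ÷ 50 = 247 full seconds, remainder 37 frames.
247 s = 0 h 4 min 7 s.
Timecode: 00:04:07:37.

00:04:07:37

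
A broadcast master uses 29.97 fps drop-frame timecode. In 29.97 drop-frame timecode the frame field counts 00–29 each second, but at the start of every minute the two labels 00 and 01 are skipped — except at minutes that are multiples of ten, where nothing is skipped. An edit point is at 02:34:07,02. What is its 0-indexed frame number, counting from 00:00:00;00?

As if non-drop at 30 labels/s: (2 × 3600 + 34 × 60 + 7) × 30 + 2 = 277412.
Minute boundaries passed: 154; those not divisible by 10: 154 − 15 = 139; dropped labels = 2 × 139 = 278.
Actual frame index = 277412 − 278 = 277134.

277134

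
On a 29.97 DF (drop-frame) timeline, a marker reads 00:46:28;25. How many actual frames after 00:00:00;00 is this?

As if non-drop at 30 labels/s: (0 × 3600 + 46 × 60 + 28) × 30 + 25 = 83665.
Minute boundaries passed: 46; those not divisible by 10: 46 − 4 = 42; dropped labels = 2 × 42 = 84.
Actual frame index = 83665 − 84 = 83581.

83581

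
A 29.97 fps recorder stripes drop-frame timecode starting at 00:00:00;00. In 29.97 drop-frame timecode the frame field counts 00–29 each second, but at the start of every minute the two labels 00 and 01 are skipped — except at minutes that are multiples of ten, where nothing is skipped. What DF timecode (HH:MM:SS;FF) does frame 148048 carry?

Each 10-minute DF block holds 10 × 60 × 30 − 9 × 2 = 17982 frames. 148048 ÷ 17982 → 8 full blocks, remainder 4192.
Within the partial block the first minute is 1800 frames and each further minute 1798, so 2 further minute boundaries passed. Total skipped labels = 18 × 8 + 2 × 2 = 148.
Non-drop label index = 148048 + 148 = 148196; at 30 labels/s that is 01:22:19:26, i.e. DF 01:22:19;26.

01:22:19;26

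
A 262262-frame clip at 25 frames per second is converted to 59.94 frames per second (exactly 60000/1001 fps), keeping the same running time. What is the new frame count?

628800 frames

Target frames = source frames × (target rate / source rate) = 262262 × (60000/1001)/(25) = 262262 × 2400/1001 = 628800.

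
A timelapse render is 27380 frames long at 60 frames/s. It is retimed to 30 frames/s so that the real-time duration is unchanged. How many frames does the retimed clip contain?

13690 frames

Target frames = source frames × (target rate / source rate) = 27380 × (30)/(60) = 27380 × 1/2 = 13690.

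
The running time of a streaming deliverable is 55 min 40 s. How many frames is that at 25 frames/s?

55 min 40 s = 3340 s.
Frames = 3340 × 25 = 83500.

83500 frames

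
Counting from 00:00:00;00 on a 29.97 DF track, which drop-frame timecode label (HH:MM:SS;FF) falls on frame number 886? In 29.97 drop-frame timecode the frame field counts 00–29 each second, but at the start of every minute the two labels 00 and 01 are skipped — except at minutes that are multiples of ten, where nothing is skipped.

00:00:29;16

Ten DF minutes hold 17982 frames, so frame 886 lies in block 0 (frames 0–17981) with 886 frames into that block.
The block's first minute is 1800 frames and the rest 1798 each; 886 frames reaches minute 0, so 0 × 18 + 0 × 2 = 0 labels have been skipped so far.
Adding those back, label number 886 + 0 = 886 at 30 labels/s is 29 s + 16 f = 0 h 0 min 29 s frame 16, i.e. 00:00:29;16.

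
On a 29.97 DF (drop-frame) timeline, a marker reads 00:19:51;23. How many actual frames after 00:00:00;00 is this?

35717

As if non-drop at 30 labels/s: (0 × 3600 + 19 × 60 + 51) × 30 + 23 = 35753.
Minute boundaries passed: 19; those not divisible by 10: 19 − 1 = 18; dropped labels = 2 × 18 = 36.
Actual frame index = 35753 − 36 = 35717.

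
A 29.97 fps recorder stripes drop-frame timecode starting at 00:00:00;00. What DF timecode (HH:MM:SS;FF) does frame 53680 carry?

Each 10-minute DF block holds 10 × 60 × 30 − 9 × 2 = 17982 frames. 53680 ÷ 17982 → 2 full blocks, remainder 17716.
Within the partial block the first minute is 1800 frames and each further minute 1798, so 9 further minute boundaries passed. Total skipped labels = 18 × 2 + 2 × 9 = 54.
Non-drop label index = 53680 + 54 = 53734; at 30 labels/s that is 00:29:51:04, i.e. DF 00:29:51;04.

00:29:51;04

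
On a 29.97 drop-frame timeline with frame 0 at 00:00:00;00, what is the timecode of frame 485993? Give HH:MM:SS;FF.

04:30:15;29

Ten DF minutes hold 17982 frames, so frame 485993 lies in block 27 (frames 485514–503495) with 479 frames into that block.
The block's first minute is 1800 frames and the rest 1798 each; 479 frames reaches minute 0, so 27 × 18 + 0 × 2 = 486 labels have been skipped so far.
Adding those back, label number 485993 + 486 = 486479 at 30 labels/s is 16215 s + 29 f = 4 h 30 min 15 s frame 29, i.e. 04:30:15;29.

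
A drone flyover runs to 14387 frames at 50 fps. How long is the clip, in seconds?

287.74 seconds

Running time = 14387 / (50) = 287.74 s.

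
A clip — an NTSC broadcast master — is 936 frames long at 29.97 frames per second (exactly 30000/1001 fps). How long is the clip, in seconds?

31.2312 seconds

Running time = 936 / (30000/1001) = 31.2312 s.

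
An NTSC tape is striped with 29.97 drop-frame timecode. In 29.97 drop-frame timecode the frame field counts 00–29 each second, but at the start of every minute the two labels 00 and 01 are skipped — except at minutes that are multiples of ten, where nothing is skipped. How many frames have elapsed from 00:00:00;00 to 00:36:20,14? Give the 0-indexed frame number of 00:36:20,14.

65348

As if non-drop at 30 labels/s: (0 × 3600 + 36 × 60 + 20) × 30 + 14 = 65414.
Minute boundaries passed: 36; those not divisible by 10: 36 − 3 = 33; dropped labels = 2 × 33 = 66.
Actual frame index = 65414 − 66 = 65348.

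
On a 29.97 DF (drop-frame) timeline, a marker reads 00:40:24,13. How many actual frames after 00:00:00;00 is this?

As if non-drop at 30 labels/s: (0 × 3600 + 40 × 60 + 24) × 30 + 13 = 72733.
Minute boundaries passed: 40; those not divisible by 10: 40 − 4 = 36; dropped labels = 2 × 36 = 72.
Actual frame index = 72733 − 72 = 72661.

72661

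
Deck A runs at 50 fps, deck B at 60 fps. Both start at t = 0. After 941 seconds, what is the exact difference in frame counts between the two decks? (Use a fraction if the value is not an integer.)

9410 frames

A emits 50 × 941 = 47050 frames; B emits 60 × 941 = 56460.
Difference = 9410 frames; B is ahead of A.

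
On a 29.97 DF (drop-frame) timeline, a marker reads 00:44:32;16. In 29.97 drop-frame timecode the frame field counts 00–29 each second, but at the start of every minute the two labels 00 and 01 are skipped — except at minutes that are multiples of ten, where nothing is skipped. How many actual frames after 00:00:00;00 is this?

As if non-drop at 30 labels/s: (0 × 3600 + 44 × 60 + 32) × 30 + 16 = 80176.
Minute boundaries passed: 44; those not divisible by 10: 44 − 4 = 40; dropped labels = 2 × 40 = 80.
Actual frame index = 80176 − 80 = 80096.

80096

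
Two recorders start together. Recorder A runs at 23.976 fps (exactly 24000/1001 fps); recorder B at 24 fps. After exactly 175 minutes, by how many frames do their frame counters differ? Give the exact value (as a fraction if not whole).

36000/143 frames

175 min = 10500 s.
A emits 24000/1001 × 10500 = 36000000/143 frames; B emits 24 × 10500 = 252000.
Difference = 36000/143 frames (≈ 251.7483); B is ahead of A.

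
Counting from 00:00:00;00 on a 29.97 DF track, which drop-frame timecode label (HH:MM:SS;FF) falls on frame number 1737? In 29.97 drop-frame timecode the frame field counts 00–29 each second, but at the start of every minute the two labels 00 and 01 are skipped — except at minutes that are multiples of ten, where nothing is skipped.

Each 10-minute DF block holds 10 × 60 × 30 − 9 × 2 = 17982 frames. 1737 ÷ 17982 → 0 full blocks, remainder 1737.
Within the partial block the first minute is 1800 frames and each further minute 1798, so 0 further minute boundaries passed. Total skipped labels = 18 × 0 + 2 × 0 = 0.
Non-drop label index = 1737 + 0 = 1737; at 30 labels/s that is 00:00:57:27, i.e. DF 00:00:57;27.

00:00:57;27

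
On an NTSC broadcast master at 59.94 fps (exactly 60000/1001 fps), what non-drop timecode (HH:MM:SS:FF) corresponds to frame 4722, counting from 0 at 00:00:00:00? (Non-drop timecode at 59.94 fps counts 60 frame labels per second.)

4722 ÷ 60 = 78 full seconds, remainder 42 frames.
78 s = 0 h 1 min 18 s.
Timecode: 00:01:18:42.

00:01:18:42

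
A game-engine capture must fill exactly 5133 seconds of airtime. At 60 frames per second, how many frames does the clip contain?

Frames = 5133 × 60 = 307980.

307980 frames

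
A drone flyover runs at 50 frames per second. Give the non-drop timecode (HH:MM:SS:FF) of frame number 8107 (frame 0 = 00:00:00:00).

8107 ÷ 50 = 162 full seconds, remainder 7 frames.
162 s = 0 h 2 min 42 s.
Timecode: 00:02:42:07.

00:02:42:07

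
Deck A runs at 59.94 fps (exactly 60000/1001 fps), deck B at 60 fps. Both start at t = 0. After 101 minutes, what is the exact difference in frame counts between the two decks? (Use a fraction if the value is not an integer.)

101 min = 6060 s.
A emits 60000/1001 × 6060 = 363600000/1001 frames; B emits 60 × 6060 = 363600.
Difference = 363600/1001 frames (≈ 363.2368); B is ahead of A.

363600/1001 frames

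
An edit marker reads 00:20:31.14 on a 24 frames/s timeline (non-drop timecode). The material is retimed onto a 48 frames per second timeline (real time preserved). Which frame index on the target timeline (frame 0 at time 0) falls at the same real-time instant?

Source frame index: (0×3600 + 20×60 + 31) × 24 + 14 = 29558.
Real time: 29558 / (24) = 14779/12 s.
Target frame: (14779/12) × (48) = 59116.

frame 59116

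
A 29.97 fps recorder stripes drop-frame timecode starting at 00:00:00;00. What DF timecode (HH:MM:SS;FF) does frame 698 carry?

Ten DF minutes hold 17982 frames, so frame 698 lies in block 0 (frames 0–17981) with 698 frames into that block.
The block's first minute is 1800 frames and the rest 1798 each; 698 frames reaches minute 0, so 0 × 18 + 0 × 2 = 0 labels have been skipped so far.
Adding those back, label number 698 + 0 = 698 at 30 labels/s is 23 s + 8 f = 0 h 0 min 23 s frame 8, i.e. 00:00:23;08.

00:00:23;08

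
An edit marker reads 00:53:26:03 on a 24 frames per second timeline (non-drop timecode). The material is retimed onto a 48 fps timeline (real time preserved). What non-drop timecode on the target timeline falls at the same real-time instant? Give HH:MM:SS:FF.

Source frame index: (0×3600 + 53×60 + 26) × 24 + 3 = 76947.
Real time: 76947 / (24) = 25649/8 s.
Target frame: (25649/8) × (48) = 153894.
At 48 labels/s: frame 153894 → 00:53:26:06.

00:53:26:06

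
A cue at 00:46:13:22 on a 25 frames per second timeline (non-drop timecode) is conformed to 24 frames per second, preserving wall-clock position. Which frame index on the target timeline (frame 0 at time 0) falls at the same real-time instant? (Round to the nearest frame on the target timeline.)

Source frame index: (0×3600 + 46×60 + 13) × 25 + 22 = 69347.
Real time: 69347 / (25) = 69347/25 s.
Target frame: (69347/25) × (24) = 1664328/25 ≈ 66573.120 → 66573.

frame 66573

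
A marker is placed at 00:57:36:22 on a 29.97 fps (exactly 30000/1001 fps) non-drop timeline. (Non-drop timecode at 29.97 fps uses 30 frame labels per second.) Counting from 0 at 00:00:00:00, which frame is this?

103702

Total seconds to the label: (0 × 3600 + 57 × 60 + 36) = 3456.
Frame index = 3456 × 30 + 22 = 103702.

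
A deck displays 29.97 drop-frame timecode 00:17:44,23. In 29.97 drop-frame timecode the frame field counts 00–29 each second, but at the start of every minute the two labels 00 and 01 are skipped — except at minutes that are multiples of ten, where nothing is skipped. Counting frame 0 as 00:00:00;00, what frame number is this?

Complete 10-minute blocks: 1, each 17982 frames → 17982.
Remaining 7 whole minutes in the current block: 1800 + 6 × 1798 = 12588 frames.
Within the current minute: 44 × 30 + 23 − 2 = 1341 (labels ;00/;01 skipped at this minute). Total = 17982 + 12588 + 1341 = 31911.

31911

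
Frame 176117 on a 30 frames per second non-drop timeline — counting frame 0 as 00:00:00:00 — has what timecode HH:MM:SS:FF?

176117 ÷ 30 = 5870 full seconds, remainder 17 frames.
5870 s = 1 h 37 min 50 s.
Timecode: 01:37:50:17.

01:37:50:17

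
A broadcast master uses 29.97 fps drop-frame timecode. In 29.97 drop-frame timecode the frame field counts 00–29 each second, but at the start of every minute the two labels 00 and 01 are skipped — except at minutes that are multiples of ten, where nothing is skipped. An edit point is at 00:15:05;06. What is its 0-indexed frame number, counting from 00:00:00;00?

27128

As if non-drop at 30 labels/s: (0 × 3600 + 15 × 60 + 5) × 30 + 6 = 27156.
Minute boundaries passed: 15; those not divisible by 10: 15 − 1 = 14; dropped labels = 2 × 14 = 28.
Actual frame index = 27156 − 28 = 27128.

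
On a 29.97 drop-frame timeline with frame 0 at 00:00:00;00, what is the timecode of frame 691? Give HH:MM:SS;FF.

Each 10-minute DF block holds 10 × 60 × 30 − 9 × 2 = 17982 frames. 691 ÷ 17982 → 0 full blocks, remainder 691.
Within the partial block the first minute is 1800 frames and each further minute 1798, so 0 further minute boundaries passed. Total skipped labels = 18 × 0 + 2 × 0 = 0.
Non-drop label index = 691 + 0 = 691; at 30 labels/s that is 00:00:23:01, i.e. DF 00:00:23;01.

00:00:23;01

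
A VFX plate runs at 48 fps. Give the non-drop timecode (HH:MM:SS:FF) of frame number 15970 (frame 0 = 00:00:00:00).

15970 ÷ 48 = 332 full seconds, remainder 34 frames.
332 s = 0 h 5 min 32 s.
Timecode: 00:05:32:34.

00:05:32:34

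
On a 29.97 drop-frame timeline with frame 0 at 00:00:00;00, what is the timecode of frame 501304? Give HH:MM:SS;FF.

Each 10-minute DF block holds 10 × 60 × 30 − 9 × 2 = 17982 frames. 501304 ÷ 17982 → 27 full blocks, remainder 15790.
Within the partial block the first minute is 1800 frames and each further minute 1798, so 8 further minute boundaries passed. Total skipped labels = 18 × 27 + 2 × 8 = 502.
Non-drop label index = 501304 + 502 = 501806; at 30 labels/s that is 04:38:46:26, i.e. DF 04:38:46;26.

04:38:46;26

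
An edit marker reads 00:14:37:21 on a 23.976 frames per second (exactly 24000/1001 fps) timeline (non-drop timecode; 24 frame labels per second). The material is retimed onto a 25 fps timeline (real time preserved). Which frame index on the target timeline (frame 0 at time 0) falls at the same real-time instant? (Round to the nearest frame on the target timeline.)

frame 21969

Source frame index: (0×3600 + 14×60 + 37) × 24 + 21 = 21069.
Real time: 21069 / (24000/1001) = 7030023/8000 s.
Target frame: (7030023/8000) × (25) = 7030023/320 ≈ 21968.822 → 21969.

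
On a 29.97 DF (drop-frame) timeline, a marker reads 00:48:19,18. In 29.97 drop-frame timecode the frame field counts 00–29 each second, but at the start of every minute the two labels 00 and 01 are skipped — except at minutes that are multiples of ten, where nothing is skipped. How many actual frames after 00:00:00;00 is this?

Complete 10-minute blocks: 4, each 17982 frames → 71928.
Remaining 8 whole minutes in the current block: 1800 + 7 × 1798 = 14386 frames.
Within the current minute: 19 × 30 + 18 − 2 = 586 (labels ;00/;01 skipped at this minute). Total = 71928 + 14386 + 586 = 86900.

86900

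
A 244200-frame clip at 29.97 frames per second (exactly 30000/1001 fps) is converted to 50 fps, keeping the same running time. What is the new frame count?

407407 frames

Target frames = source frames × (target rate / source rate) = 244200 × (50)/(30000/1001) = 244200 × 1001/600 = 407407.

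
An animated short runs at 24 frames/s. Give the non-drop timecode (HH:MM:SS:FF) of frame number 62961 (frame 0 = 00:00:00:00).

62961 ÷ 24 = 2623 full seconds, remainder 9 frames.
2623 s = 0 h 43 min 43 s.
Timecode: 00:43:43:09.

00:43:43:09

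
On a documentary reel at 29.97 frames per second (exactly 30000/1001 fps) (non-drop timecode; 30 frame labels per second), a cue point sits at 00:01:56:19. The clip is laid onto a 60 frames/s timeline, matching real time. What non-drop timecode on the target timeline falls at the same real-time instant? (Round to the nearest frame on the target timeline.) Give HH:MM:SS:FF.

Source frame index: (0×3600 + 1×60 + 56) × 30 + 19 = 3499.
Real time: 3499 / (30000/1001) = 3502499/30000 s.
Target frame: (3502499/30000) × (60) = 3502499/500 ≈ 7004.998 → 7005.
At 60 labels/s: frame 7005 → 00:01:56:45.

00:01:56:45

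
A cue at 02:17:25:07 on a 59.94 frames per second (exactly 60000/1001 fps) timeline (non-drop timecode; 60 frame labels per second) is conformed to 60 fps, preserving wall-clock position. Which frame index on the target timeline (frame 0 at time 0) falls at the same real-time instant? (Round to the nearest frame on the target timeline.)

frame 495202

Source frame index: (2×3600 + 17×60 + 25) × 60 + 7 = 494707.
Real time: 494707 / (60000/1001) = 495201707/60000 s.
Target frame: (495201707/60000) × (60) = 495201707/1000 ≈ 495201.707 → 495202.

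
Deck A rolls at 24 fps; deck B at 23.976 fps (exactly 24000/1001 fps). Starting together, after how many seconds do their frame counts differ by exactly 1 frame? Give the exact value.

1001/24 seconds

The gap grows by |24000/1001 − 24| = 24/1001 frames per second.
Time for a 1-frame gap: 1 ÷ (24/1001) = 1001/24 s.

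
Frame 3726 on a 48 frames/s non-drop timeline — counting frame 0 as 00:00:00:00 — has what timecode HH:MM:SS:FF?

3726 ÷ 48 = 77 full seconds, remainder 30 frames.
77 s = 0 h 1 min 17 s.
Timecode: 00:01:17:30.

00:01:17:30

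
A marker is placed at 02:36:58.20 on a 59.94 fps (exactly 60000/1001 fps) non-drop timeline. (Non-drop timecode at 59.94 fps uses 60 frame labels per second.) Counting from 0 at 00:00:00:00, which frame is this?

Total seconds to the label: (2 × 3600 + 36 × 60 + 58) = 9418.
Frame index = 9418 × 60 + 20 = 565100.

565100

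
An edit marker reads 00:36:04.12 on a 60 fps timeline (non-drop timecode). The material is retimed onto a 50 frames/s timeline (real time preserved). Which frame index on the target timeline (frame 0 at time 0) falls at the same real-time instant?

Source frame index: (0×3600 + 36×60 + 4) × 60 + 12 = 129852.
Real time: 129852 / (60) = 10821/5 s.
Target frame: (10821/5) × (50) = 108210.

frame 108210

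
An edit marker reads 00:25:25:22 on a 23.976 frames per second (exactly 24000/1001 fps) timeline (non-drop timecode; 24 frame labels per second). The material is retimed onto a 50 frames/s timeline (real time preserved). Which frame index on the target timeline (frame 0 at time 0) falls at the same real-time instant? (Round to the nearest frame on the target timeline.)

Source frame index: (0×3600 + 25×60 + 25) × 24 + 22 = 36622.
Real time: 36622 / (24000/1001) = 18329311/12000 s.
Target frame: (18329311/12000) × (50) = 18329311/240 ≈ 76372.129 → 76372.

frame 76372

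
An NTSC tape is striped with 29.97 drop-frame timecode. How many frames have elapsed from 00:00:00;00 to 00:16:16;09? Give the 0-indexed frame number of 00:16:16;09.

As if non-drop at 30 labels/s: (0 × 3600 + 16 × 60 + 16) × 30 + 9 = 29289.
Minute boundaries passed: 16; those not divisible by 10: 16 − 1 = 15; dropped labels = 2 × 15 = 30.
Actual frame index = 29289 − 30 = 29259.

29259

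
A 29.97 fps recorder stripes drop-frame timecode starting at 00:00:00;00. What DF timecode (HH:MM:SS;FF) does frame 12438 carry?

00:06:55;00

Ten DF minutes hold 17982 frames, so frame 12438 lies in block 0 (frames 0–17981) with 12438 frames into that block.
The block's first minute is 1800 frames and the rest 1798 each; 12438 frames reaches minute 6, so 0 × 18 + 6 × 2 = 12 labels have been skipped so far.
Adding those back, label number 12438 + 12 = 12450 at 30 labels/s is 415 s + 0 f = 0 h 6 min 55 s frame 0, i.e. 00:06:55;00.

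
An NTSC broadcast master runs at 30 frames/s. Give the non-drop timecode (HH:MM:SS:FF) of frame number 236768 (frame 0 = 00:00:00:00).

02:11:32:08

236768 ÷ 30 = 7892 full seconds, remainder 8 frames.
7892 s = 2 h 11 min 32 s.
Timecode: 02:11:32:08.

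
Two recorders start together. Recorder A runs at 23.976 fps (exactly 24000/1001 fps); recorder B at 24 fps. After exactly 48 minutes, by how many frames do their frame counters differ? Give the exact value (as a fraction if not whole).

69120/1001 frames

48 min = 2880 s.
A emits 24000/1001 × 2880 = 69120000/1001 frames; B emits 24 × 2880 = 69120.
Difference = 69120/1001 frames (≈ 69.0509); B is ahead of A.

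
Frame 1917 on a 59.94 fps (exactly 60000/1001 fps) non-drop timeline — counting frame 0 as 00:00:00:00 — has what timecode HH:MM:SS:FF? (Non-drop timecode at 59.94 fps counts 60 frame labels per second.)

00:00:31:57

1917 ÷ 60 = 31 full seconds, remainder 57 frames.
31 s = 0 h 0 min 31 s.
Timecode: 00:00:31:57.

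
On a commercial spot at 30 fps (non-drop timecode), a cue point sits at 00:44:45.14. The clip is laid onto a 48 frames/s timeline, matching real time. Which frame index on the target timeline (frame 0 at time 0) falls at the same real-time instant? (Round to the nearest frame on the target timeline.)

Source frame index: (0×3600 + 44×60 + 45) × 30 + 14 = 80564.
Real time: 80564 / (30) = 40282/15 s.
Target frame: (40282/15) × (48) = 644512/5 ≈ 128902.400 → 128902.

frame 128902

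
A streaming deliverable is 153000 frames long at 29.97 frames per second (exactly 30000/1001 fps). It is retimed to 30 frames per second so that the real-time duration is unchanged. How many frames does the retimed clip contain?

153153 frames

Target frames = source frames × (target rate / source rate) = 153000 × (30)/(30000/1001) = 153000 × 1001/1000 = 153153.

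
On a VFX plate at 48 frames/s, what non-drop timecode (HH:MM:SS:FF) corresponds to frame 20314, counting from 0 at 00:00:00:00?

00:07:03:10

20314 ÷ 48 = 423 full seconds, remainder 10 frames.
423 s = 0 h 7 min 3 s.
Timecode: 00:07:03:10.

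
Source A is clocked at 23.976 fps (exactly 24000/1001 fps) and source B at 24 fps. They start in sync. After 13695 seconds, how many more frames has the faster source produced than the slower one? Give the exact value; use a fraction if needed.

29880/91 frames

A emits 24000/1001 × 13695 = 29880000/91 frames; B emits 24 × 13695 = 328680.
Difference = 29880/91 frames (≈ 328.3516); B is ahead of A.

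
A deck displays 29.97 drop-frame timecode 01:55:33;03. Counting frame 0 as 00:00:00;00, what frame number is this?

207785

As if non-drop at 30 labels/s: (1 × 3600 + 55 × 60 + 33) × 30 + 3 = 207993.
Minute boundaries passed: 115; those not divisible by 10: 115 − 11 = 104; dropped labels = 2 × 104 = 208.
Actual frame index = 207993 − 208 = 207785.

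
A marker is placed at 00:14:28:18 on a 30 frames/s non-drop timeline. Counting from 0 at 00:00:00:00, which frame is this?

Total seconds to the label: (0 × 3600 + 14 × 60 + 28) = 868.
Frame index = 868 × 30 + 18 = 26058.

frame 26058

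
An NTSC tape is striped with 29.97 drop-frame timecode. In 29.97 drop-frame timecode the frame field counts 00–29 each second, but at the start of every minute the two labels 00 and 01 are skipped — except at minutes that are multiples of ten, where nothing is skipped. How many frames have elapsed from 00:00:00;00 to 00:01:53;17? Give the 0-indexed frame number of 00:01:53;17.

Complete 10-minute blocks: 0, each 17982 frames → 0.
Remaining 1 whole minute in the current block: 1800 + 0 × 1798 = 1800 frames.
Within the current minute: 53 × 30 + 17 − 2 = 1605 (labels ;00/;01 skipped at this minute). Total = 0 + 1800 + 1605 = 3405.

3405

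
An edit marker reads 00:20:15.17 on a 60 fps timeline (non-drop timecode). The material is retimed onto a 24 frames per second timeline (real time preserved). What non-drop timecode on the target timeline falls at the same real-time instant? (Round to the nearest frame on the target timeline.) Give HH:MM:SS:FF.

Source frame index: (0×3600 + 20×60 + 15) × 60 + 17 = 72917.
Real time: 72917 / (60) = 72917/60 s.
Target frame: (72917/60) × (24) = 145834/5 ≈ 29166.800 → 29167.
At 24 labels/s: frame 29167 → 00:20:15:07.

00:20:15:07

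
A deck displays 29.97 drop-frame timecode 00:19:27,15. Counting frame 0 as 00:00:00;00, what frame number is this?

34989

Complete 10-minute blocks: 1, each 17982 frames → 17982.
Remaining 9 whole minutes in the current block: 1800 + 8 × 1798 = 16184 frames.
Within the current minute: 27 × 30 + 15 − 2 = 823 (labels ;00/;01 skipped at this minute). Total = 17982 + 16184 + 823 = 34989.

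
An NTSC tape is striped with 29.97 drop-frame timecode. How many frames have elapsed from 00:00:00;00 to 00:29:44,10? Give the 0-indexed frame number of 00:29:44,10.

53476

Complete 10-minute blocks: 2, each 17982 frames → 35964.
Remaining 9 whole minutes in the current block: 1800 + 8 × 1798 = 16184 frames.
Within the current minute: 44 × 30 + 10 − 2 = 1328 (labels ;00/;01 skipped at this minute). Total = 35964 + 16184 + 1328 = 53476.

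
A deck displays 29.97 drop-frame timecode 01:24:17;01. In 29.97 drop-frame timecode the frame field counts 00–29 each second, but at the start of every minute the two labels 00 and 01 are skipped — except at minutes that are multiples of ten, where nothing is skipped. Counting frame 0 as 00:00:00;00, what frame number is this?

151559

Complete 10-minute blocks: 8, each 17982 frames → 143856.
Remaining 4 whole minutes in the current block: 1800 + 3 × 1798 = 7194 frames.
Within the current minute: 17 × 30 + 1 − 2 = 509 (labels ;00/;01 skipped at this minute). Total = 143856 + 7194 + 509 = 151559.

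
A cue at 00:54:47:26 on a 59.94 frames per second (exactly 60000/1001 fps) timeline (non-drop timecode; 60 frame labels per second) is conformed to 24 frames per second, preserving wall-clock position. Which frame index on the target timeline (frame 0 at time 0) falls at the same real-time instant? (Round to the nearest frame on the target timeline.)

Source frame index: (0×3600 + 54×60 + 47) × 60 + 26 = 197246.
Real time: 197246 / (60000/1001) = 98721623/30000 s.
Target frame: (98721623/30000) × (24) = 98721623/1250 ≈ 78977.298 → 78977.

frame 78977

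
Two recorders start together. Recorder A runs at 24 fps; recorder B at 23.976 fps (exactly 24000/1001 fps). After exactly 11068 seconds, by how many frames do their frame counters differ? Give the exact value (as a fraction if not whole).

265632/1001 frames

A emits 24 × 11068 = 265632 frames; B emits 24000/1001 × 11068 = 265632000/1001.
Difference = 265632/1001 frames (≈ 265.3666); B is behind A.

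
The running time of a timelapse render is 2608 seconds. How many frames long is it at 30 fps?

Frames = 2608 × 30 = 78240.

78240 frames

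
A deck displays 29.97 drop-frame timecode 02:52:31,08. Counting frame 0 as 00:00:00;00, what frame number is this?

310228

As if non-drop at 30 labels/s: (2 × 3600 + 52 × 60 + 31) × 30 + 8 = 310538.
Minute boundaries passed: 172; those not divisible by 10: 172 − 17 = 155; dropped labels = 2 × 155 = 310.
Actual frame index = 310538 − 310 = 310228.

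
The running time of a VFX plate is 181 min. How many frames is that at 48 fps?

181 min = 10860 s.
Frames = 10860 × 48 = 521280.

521280 frames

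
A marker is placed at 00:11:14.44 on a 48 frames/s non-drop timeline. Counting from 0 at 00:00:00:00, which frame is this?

Total seconds to the label: (0 × 3600 + 11 × 60 + 14) = 674.
Frame index = 674 × 48 + 44 = 32396.

32396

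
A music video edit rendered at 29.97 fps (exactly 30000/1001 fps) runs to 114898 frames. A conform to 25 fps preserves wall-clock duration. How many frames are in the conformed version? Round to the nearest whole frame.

95844 frames

Frames at target rate = 114898 × (25) / (30000/1001) = 57506449/600 ≈ 95844.082.
Nearest whole frame: 95844.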